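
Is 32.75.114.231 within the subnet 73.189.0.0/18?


Subnet network: 73.189.0.0
Test IP AND mask: 32.75.64.0
No, 32.75.114.231 is not in 73.189.0.0/18


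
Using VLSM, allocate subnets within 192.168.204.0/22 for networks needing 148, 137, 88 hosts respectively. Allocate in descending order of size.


148 hosts -> /24 (254 usable): 192.168.204.0/24
137 hosts -> /24 (254 usable): 192.168.205.0/24
88 hosts -> /25 (126 usable): 192.168.206.0/25
Allocation: 192.168.204.0/24 (148 hosts, 254 usable); 192.168.205.0/24 (137 hosts, 254 usable); 192.168.206.0/25 (88 hosts, 126 usable)


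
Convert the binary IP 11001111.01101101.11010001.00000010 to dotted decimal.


11001111 = 207
01101101 = 109
11010001 = 209
00000010 = 2
IP: 207.109.209.2


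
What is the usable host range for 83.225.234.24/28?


Network: 83.225.234.16
Broadcast: 83.225.234.31
First usable = network + 1
Last usable = broadcast - 1
Range: 83.225.234.17 to 83.225.234.30


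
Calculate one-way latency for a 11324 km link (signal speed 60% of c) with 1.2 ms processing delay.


Speed = 0.6 * 3e5 km/s = 180000 km/s
Propagation delay = 11324 / 180000 = 0.0629 s = 62.9111 ms
Processing delay = 1.2 ms
Total one-way latency = 64.1111 ms


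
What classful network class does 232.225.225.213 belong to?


First octet: 232
Binary: 11101000
1110xxxx -> Class D (224-239)
Class D (multicast), default mask N/A


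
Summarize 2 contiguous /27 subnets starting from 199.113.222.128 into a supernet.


Original prefix: /27
Number of subnets: 2 = 2^1
New prefix = 27 - 1 = 26
Supernet: 199.113.222.128/26


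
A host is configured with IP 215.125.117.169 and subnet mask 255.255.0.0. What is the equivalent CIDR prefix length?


Binary: 11111111.11111111.00000000.00000000
Count leading 1s
Prefix: /16


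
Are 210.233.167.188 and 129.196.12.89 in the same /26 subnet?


Mask: 255.255.255.192
210.233.167.188 AND mask = 210.233.167.128
129.196.12.89 AND mask = 129.196.12.64
No, different subnets (210.233.167.128 vs 129.196.12.64)


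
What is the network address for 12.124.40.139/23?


IP:   00001100.01111100.00101000.10001011
Mask: 11111111.11111111.11111110.00000000
AND operation:
Net:  00001100.01111100.00101000.00000000
Network: 12.124.40.0/23


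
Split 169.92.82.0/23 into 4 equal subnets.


New prefix = 23 + 2 = 25
Each subnet has 128 addresses
  169.92.82.0/25
  169.92.82.128/25
  169.92.83.0/25
  169.92.83.128/25
Subnets: 169.92.82.0/25, 169.92.82.128/25, 169.92.83.0/25, 169.92.83.128/25


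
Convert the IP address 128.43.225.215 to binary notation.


128 = 10000000
43 = 00101011
225 = 11100001
215 = 11010111
Binary: 10000000.00101011.11100001.11010111


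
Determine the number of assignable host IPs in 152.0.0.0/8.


Host bits = 32 - 8 = 24
Total addresses = 2^24 = 16777216
Usable = total - 2 (network and broadcast)
Usable hosts: 16777214


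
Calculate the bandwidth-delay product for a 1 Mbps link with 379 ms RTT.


BDP = bandwidth * RTT
= 1 Mbps * 379 ms
= 1 * 1e6 * 379 / 1000 bits
= 379000 bits
= 47375 bytes
= 46.2646 KB
BDP = 379000 bits (47375 bytes)


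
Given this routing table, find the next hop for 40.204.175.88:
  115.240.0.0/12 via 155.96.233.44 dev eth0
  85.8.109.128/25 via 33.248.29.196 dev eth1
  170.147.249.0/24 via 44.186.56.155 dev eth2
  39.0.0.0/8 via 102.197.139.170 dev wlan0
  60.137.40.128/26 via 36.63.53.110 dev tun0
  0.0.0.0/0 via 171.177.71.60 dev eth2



Longest prefix match for 40.204.175.88:
  /12 115.240.0.0: no
  /25 85.8.109.128: no
  /24 170.147.249.0: no
  /8 39.0.0.0: no
  /26 60.137.40.128: no
  /0 0.0.0.0: MATCH
Selected: next-hop 171.177.71.60 via eth2 (matched /0)


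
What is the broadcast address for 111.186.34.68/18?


Network: 111.186.0.0/18
Host bits = 14
Set all host bits to 1:
Broadcast: 111.186.63.255


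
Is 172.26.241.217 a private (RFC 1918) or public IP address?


RFC 1918 private ranges:
  10.0.0.0/8 (10.0.0.0 - 10.255.255.255)
  172.16.0.0/12 (172.16.0.0 - 172.31.255.255)
  192.168.0.0/16 (192.168.0.0 - 192.168.255.255)
Private (in 172.16.0.0/12)


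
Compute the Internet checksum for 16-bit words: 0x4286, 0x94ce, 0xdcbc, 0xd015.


Sum all words (with carry folding):
+ 0x4286 = 0x4286
+ 0x94ce = 0xd754
+ 0xdcbc = 0xb411
+ 0xd015 = 0x8427
One's complement: ~0x8427
Checksum = 0x7bd8


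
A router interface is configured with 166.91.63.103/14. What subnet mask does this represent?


/14 means 14 network bits, 18 host bits
Binary: 11111111111111000000000000000000
Mask: 255.252.0.0


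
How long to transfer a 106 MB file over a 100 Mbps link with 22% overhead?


Effective throughput = 100 * (1 - 22/100) = 78 Mbps
File size in Mb = 106 * 8 = 848 Mb
Time = 848 / 78
Time = 10.8718 seconds


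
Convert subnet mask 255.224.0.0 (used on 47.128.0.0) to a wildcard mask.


Subnet mask: 255.224.0.0
Wildcard = 255.255.255.255 - subnet mask
255 - 255 = 0
255 - 224 = 31
255 - 0 = 255
255 - 0 = 255
Wildcard: 0.31.255.255


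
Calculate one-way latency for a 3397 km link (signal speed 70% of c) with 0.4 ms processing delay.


Speed = 0.7 * 3e5 km/s = 210000 km/s
Propagation delay = 3397 / 210000 = 0.0162 s = 16.1762 ms
Processing delay = 0.4 ms
Total one-way latency = 16.5762 ms


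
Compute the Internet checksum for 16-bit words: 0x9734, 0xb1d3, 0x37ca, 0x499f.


Sum all words (with carry folding):
+ 0x9734 = 0x9734
+ 0xb1d3 = 0x4908
+ 0x37ca = 0x80d2
+ 0x499f = 0xca71
One's complement: ~0xca71
Checksum = 0x358e


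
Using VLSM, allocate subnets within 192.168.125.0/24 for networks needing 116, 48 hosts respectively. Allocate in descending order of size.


116 hosts -> /25 (126 usable): 192.168.125.0/25
48 hosts -> /26 (62 usable): 192.168.125.128/26
Allocation: 192.168.125.0/25 (116 hosts, 126 usable); 192.168.125.128/26 (48 hosts, 62 usable)


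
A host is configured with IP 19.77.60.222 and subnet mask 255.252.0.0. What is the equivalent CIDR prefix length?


Binary: 11111111.11111100.00000000.00000000
Count leading 1s
Prefix: /14


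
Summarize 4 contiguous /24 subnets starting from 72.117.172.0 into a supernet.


Original prefix: /24
Number of subnets: 4 = 2^2
New prefix = 24 - 2 = 22
Supernet: 72.117.172.0/22


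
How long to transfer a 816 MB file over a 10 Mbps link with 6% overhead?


Effective throughput = 10 * (1 - 6/100) = 9.4 Mbps
File size in Mb = 816 * 8 = 6528 Mb
Time = 6528 / 9.4
Time = 694.4681 seconds


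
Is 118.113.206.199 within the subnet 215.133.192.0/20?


Subnet network: 215.133.192.0
Test IP AND mask: 118.113.192.0
No, 118.113.206.199 is not in 215.133.192.0/20


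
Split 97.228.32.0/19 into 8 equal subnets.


New prefix = 19 + 3 = 22
Each subnet has 1024 addresses
  97.228.32.0/22
  97.228.36.0/22
  97.228.40.0/22
  97.228.44.0/22
  97.228.48.0/22
  97.228.52.0/22
  97.228.56.0/22
  97.228.60.0/22
Subnets: 97.228.32.0/22, 97.228.36.0/22, 97.228.40.0/22, 97.228.44.0/22, 97.228.48.0/22, 97.228.52.0/22, 97.228.56.0/22, 97.228.60.0/22


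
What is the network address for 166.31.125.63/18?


IP:   10100110.00011111.01111101.00111111
Mask: 11111111.11111111.11000000.00000000
AND operation:
Net:  10100110.00011111.01000000.00000000
Network: 166.31.64.0/18


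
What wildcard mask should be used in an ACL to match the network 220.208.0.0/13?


Subnet mask: 255.248.0.0
Wildcard = 255.255.255.255 - subnet mask
255 - 255 = 0
255 - 248 = 7
255 - 0 = 255
255 - 0 = 255
Wildcard: 0.7.255.255


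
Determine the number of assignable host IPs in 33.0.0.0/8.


Host bits = 32 - 8 = 24
Total addresses = 2^24 = 16777216
Usable = total - 2 (network and broadcast)
Usable hosts: 16777214


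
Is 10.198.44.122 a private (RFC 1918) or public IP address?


RFC 1918 private ranges:
  10.0.0.0/8 (10.0.0.0 - 10.255.255.255)
  172.16.0.0/12 (172.16.0.0 - 172.31.255.255)
  192.168.0.0/16 (192.168.0.0 - 192.168.255.255)
Private (in 10.0.0.0/8)


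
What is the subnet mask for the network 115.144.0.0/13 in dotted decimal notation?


/13 means 13 network bits, 19 host bits
Binary: 11111111111110000000000000000000
Mask: 255.248.0.0


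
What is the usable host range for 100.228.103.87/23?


Network: 100.228.102.0
Broadcast: 100.228.103.255
First usable = network + 1
Last usable = broadcast - 1
Range: 100.228.102.1 to 100.228.103.254


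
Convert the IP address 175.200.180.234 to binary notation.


175 = 10101111
200 = 11001000
180 = 10110100
234 = 11101010
Binary: 10101111.11001000.10110100.11101010


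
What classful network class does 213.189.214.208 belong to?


First octet: 213
Binary: 11010101
110xxxxx -> Class C (192-223)
Class C, default mask 255.255.255.0 (/24)


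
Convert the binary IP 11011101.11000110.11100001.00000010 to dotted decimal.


11011101 = 221
11000110 = 198
11100001 = 225
00000010 = 2
IP: 221.198.225.2


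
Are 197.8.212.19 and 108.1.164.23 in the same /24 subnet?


Mask: 255.255.255.0
197.8.212.19 AND mask = 197.8.212.0
108.1.164.23 AND mask = 108.1.164.0
No, different subnets (197.8.212.0 vs 108.1.164.0)


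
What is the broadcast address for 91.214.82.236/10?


Network: 91.192.0.0/10
Host bits = 22
Set all host bits to 1:
Broadcast: 91.255.255.255


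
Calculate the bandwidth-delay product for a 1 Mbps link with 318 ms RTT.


BDP = bandwidth * RTT
= 1 Mbps * 318 ms
= 1 * 1e6 * 318 / 1000 bits
= 318000 bits
= 39750 bytes
= 38.8184 KB
BDP = 318000 bits (39750 bytes)


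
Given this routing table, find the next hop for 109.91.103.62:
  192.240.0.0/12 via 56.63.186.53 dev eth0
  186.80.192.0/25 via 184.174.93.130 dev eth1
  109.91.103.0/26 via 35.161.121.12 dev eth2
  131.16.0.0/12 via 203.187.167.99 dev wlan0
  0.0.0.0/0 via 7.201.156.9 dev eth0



Longest prefix match for 109.91.103.62:
  /12 192.240.0.0: no
  /25 186.80.192.0: no
  /26 109.91.103.0: MATCH
  /12 131.16.0.0: no
  /0 0.0.0.0: MATCH
Selected: next-hop 35.161.121.12 via eth2 (matched /26)


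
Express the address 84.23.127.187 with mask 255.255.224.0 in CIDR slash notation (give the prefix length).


Binary: 11111111.11111111.11100000.00000000
Count leading 1s
Prefix: /19


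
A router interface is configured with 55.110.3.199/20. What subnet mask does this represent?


/20 means 20 network bits, 12 host bits
Binary: 11111111111111111111000000000000
Mask: 255.255.240.0


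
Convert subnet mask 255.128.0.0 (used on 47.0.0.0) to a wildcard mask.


Subnet mask: 255.128.0.0
Wildcard = 255.255.255.255 - subnet mask
255 - 255 = 0
255 - 128 = 127
255 - 0 = 255
255 - 0 = 255
Wildcard: 0.127.255.255


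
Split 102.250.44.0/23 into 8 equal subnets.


New prefix = 23 + 3 = 26
Each subnet has 64 addresses
  102.250.44.0/26
  102.250.44.64/26
  102.250.44.128/26
  102.250.44.192/26
  102.250.45.0/26
  102.250.45.64/26
  102.250.45.128/26
  102.250.45.192/26
Subnets: 102.250.44.0/26, 102.250.44.64/26, 102.250.44.128/26, 102.250.44.192/26, 102.250.45.0/26, 102.250.45.64/26, 102.250.45.128/26, 102.250.45.192/26


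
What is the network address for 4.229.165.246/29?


IP:   00000100.11100101.10100101.11110110
Mask: 11111111.11111111.11111111.11111000
AND operation:
Net:  00000100.11100101.10100101.11110000
Network: 4.229.165.240/29


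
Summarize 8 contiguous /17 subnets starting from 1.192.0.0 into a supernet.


Original prefix: /17
Number of subnets: 8 = 2^3
New prefix = 17 - 3 = 14
Supernet: 1.192.0.0/14


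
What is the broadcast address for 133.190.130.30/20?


Network: 133.190.128.0/20
Host bits = 12
Set all host bits to 1:
Broadcast: 133.190.143.255


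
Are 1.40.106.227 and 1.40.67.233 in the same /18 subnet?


Mask: 255.255.192.0
1.40.106.227 AND mask = 1.40.64.0
1.40.67.233 AND mask = 1.40.64.0
Yes, same subnet (1.40.64.0)


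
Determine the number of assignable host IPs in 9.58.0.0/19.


Host bits = 32 - 19 = 13
Total addresses = 2^13 = 8192
Usable = total - 2 (network and broadcast)
Usable hosts: 8190


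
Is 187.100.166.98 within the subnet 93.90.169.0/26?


Subnet network: 93.90.169.0
Test IP AND mask: 187.100.166.64
No, 187.100.166.98 is not in 93.90.169.0/26


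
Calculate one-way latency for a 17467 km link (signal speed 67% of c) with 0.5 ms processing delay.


Speed = 0.67 * 3e5 km/s = 201000 km/s
Propagation delay = 17467 / 201000 = 0.0869 s = 86.9005 ms
Processing delay = 0.5 ms
Total one-way latency = 87.4005 ms


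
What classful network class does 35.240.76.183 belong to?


First octet: 35
Binary: 00100011
0xxxxxxx -> Class A (1-126)
Class A, default mask 255.0.0.0 (/8)


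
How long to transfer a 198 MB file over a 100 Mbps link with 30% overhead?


Effective throughput = 100 * (1 - 30/100) = 70 Mbps
File size in Mb = 198 * 8 = 1584 Mb
Time = 1584 / 70
Time = 22.6286 seconds


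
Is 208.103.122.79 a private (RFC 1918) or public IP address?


RFC 1918 private ranges:
  10.0.0.0/8 (10.0.0.0 - 10.255.255.255)
  172.16.0.0/12 (172.16.0.0 - 172.31.255.255)
  192.168.0.0/16 (192.168.0.0 - 192.168.255.255)
Public (not in any RFC 1918 range)


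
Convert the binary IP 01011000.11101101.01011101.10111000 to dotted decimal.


01011000 = 88
11101101 = 237
01011101 = 93
10111000 = 184
IP: 88.237.93.184


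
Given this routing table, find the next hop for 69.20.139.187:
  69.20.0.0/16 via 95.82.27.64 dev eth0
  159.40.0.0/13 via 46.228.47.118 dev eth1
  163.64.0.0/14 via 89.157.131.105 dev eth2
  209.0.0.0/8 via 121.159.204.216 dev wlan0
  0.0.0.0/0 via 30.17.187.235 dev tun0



Longest prefix match for 69.20.139.187:
  /16 69.20.0.0: MATCH
  /13 159.40.0.0: no
  /14 163.64.0.0: no
  /8 209.0.0.0: no
  /0 0.0.0.0: MATCH
Selected: next-hop 95.82.27.64 via eth0 (matched /16)


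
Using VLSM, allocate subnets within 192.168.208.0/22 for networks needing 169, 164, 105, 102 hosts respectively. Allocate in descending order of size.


169 hosts -> /24 (254 usable): 192.168.208.0/24
164 hosts -> /24 (254 usable): 192.168.209.0/24
105 hosts -> /25 (126 usable): 192.168.210.0/25
102 hosts -> /25 (126 usable): 192.168.210.128/25
Allocation: 192.168.208.0/24 (169 hosts, 254 usable); 192.168.209.0/24 (164 hosts, 254 usable); 192.168.210.0/25 (105 hosts, 126 usable); 192.168.210.128/25 (102 hosts, 126 usable)


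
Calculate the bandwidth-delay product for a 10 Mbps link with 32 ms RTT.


BDP = bandwidth * RTT
= 10 Mbps * 32 ms
= 10 * 1e6 * 32 / 1000 bits
= 320000 bits
= 40000 bytes
= 39.0625 KB
BDP = 320000 bits (40000 bytes)


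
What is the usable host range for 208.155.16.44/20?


Network: 208.155.16.0
Broadcast: 208.155.31.255
First usable = network + 1
Last usable = broadcast - 1
Range: 208.155.16.1 to 208.155.31.254


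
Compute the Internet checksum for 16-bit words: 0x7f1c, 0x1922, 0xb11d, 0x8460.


Sum all words (with carry folding):
+ 0x7f1c = 0x7f1c
+ 0x1922 = 0x983e
+ 0xb11d = 0x495c
+ 0x8460 = 0xcdbc
One's complement: ~0xcdbc
Checksum = 0x3243


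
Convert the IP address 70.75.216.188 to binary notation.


70 = 01000110
75 = 01001011
216 = 11011000
188 = 10111100
Binary: 01000110.01001011.11011000.10111100


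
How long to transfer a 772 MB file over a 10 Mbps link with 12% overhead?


Effective throughput = 10 * (1 - 12/100) = 8.8 Mbps
File size in Mb = 772 * 8 = 6176 Mb
Time = 6176 / 8.8
Time = 701.8182 seconds


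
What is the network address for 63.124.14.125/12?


IP:   00111111.01111100.00001110.01111101
Mask: 11111111.11110000.00000000.00000000
AND operation:
Net:  00111111.01110000.00000000.00000000
Network: 63.112.0.0/12


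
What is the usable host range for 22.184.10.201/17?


Network: 22.184.0.0
Broadcast: 22.184.127.255
First usable = network + 1
Last usable = broadcast - 1
Range: 22.184.0.1 to 22.184.127.254


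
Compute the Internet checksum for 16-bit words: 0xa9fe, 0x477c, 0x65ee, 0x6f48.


Sum all words (with carry folding):
+ 0xa9fe = 0xa9fe
+ 0x477c = 0xf17a
+ 0x65ee = 0x5769
+ 0x6f48 = 0xc6b1
One's complement: ~0xc6b1
Checksum = 0x394e


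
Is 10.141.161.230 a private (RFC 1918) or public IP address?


RFC 1918 private ranges:
  10.0.0.0/8 (10.0.0.0 - 10.255.255.255)
  172.16.0.0/12 (172.16.0.0 - 172.31.255.255)
  192.168.0.0/16 (192.168.0.0 - 192.168.255.255)
Private (in 10.0.0.0/8)


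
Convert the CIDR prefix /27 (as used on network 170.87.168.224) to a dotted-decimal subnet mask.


/27 means 27 network bits, 5 host bits
Binary: 11111111111111111111111111100000
Mask: 255.255.255.224


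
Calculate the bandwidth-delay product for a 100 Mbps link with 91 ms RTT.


BDP = bandwidth * RTT
= 100 Mbps * 91 ms
= 100 * 1e6 * 91 / 1000 bits
= 9100000 bits
= 1137500 bytes
= 1110.8398 KB
BDP = 9100000 bits (1137500 bytes)


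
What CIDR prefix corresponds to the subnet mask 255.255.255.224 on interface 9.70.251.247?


Binary: 11111111.11111111.11111111.11100000
Count leading 1s
Prefix: /27


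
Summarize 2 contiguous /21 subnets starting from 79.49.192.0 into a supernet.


Original prefix: /21
Number of subnets: 2 = 2^1
New prefix = 21 - 1 = 20
Supernet: 79.49.192.0/20


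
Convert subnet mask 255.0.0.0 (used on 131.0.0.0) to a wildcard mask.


Subnet mask: 255.0.0.0
Wildcard = 255.255.255.255 - subnet mask
255 - 255 = 0
255 - 0 = 255
255 - 0 = 255
255 - 0 = 255
Wildcard: 0.255.255.255


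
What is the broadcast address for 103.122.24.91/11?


Network: 103.96.0.0/11
Host bits = 21
Set all host bits to 1:
Broadcast: 103.127.255.255


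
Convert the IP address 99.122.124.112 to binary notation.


99 = 01100011
122 = 01111010
124 = 01111100
112 = 01110000
Binary: 01100011.01111010.01111100.01110000


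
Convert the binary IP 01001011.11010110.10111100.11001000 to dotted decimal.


01001011 = 75
11010110 = 214
10111100 = 188
11001000 = 200
IP: 75.214.188.200


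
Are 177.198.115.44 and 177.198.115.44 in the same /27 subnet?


Mask: 255.255.255.224
177.198.115.44 AND mask = 177.198.115.32
177.198.115.44 AND mask = 177.198.115.32
Yes, same subnet (177.198.115.32)


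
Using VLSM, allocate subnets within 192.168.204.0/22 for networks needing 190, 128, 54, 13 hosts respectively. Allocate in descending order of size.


190 hosts -> /24 (254 usable): 192.168.204.0/24
128 hosts -> /24 (254 usable): 192.168.205.0/24
54 hosts -> /26 (62 usable): 192.168.206.0/26
13 hosts -> /28 (14 usable): 192.168.206.64/28
Allocation: 192.168.204.0/24 (190 hosts, 254 usable); 192.168.205.0/24 (128 hosts, 254 usable); 192.168.206.0/26 (54 hosts, 62 usable); 192.168.206.64/28 (13 hosts, 14 usable)


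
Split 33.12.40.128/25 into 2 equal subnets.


New prefix = 25 + 1 = 26
Each subnet has 64 addresses
  33.12.40.128/26
  33.12.40.192/26
Subnets: 33.12.40.128/26, 33.12.40.192/26


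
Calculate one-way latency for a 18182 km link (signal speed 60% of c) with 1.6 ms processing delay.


Speed = 0.6 * 3e5 km/s = 180000 km/s
Propagation delay = 18182 / 180000 = 0.101 s = 101.0111 ms
Processing delay = 1.6 ms
Total one-way latency = 102.6111 ms


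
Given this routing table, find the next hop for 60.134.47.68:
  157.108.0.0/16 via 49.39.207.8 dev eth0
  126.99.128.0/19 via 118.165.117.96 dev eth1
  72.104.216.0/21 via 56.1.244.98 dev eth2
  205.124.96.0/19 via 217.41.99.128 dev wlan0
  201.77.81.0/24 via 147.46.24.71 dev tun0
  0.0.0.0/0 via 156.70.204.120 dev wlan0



Longest prefix match for 60.134.47.68:
  /16 157.108.0.0: no
  /19 126.99.128.0: no
  /21 72.104.216.0: no
  /19 205.124.96.0: no
  /24 201.77.81.0: no
  /0 0.0.0.0: MATCH
Selected: next-hop 156.70.204.120 via wlan0 (matched /0)


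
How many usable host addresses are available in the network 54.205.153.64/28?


Host bits = 32 - 28 = 4
Total addresses = 2^4 = 16
Usable = total - 2 (network and broadcast)
Usable hosts: 14


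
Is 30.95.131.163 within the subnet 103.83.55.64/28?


Subnet network: 103.83.55.64
Test IP AND mask: 30.95.131.160
No, 30.95.131.163 is not in 103.83.55.64/28


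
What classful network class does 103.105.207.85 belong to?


First octet: 103
Binary: 01100111
0xxxxxxx -> Class A (1-126)
Class A, default mask 255.0.0.0 (/8)


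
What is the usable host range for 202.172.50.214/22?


Network: 202.172.48.0
Broadcast: 202.172.51.255
First usable = network + 1
Last usable = broadcast - 1
Range: 202.172.48.1 to 202.172.51.254


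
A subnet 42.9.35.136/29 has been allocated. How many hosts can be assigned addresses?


Host bits = 32 - 29 = 3
Total addresses = 2^3 = 8
Usable = total - 2 (network and broadcast)
Usable hosts: 6


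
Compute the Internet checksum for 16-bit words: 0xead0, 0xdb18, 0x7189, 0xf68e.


Sum all words (with carry folding):
+ 0xead0 = 0xead0
+ 0xdb18 = 0xc5e9
+ 0x7189 = 0x3773
+ 0xf68e = 0x2e02
One's complement: ~0x2e02
Checksum = 0xd1fd


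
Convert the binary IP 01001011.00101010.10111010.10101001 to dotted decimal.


01001011 = 75
00101010 = 42
10111010 = 186
10101001 = 169
IP: 75.42.186.169


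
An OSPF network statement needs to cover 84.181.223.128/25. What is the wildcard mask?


Subnet mask: 255.255.255.128
Wildcard = 255.255.255.255 - subnet mask
255 - 255 = 0
255 - 255 = 0
255 - 255 = 0
255 - 128 = 127
Wildcard: 0.0.0.127


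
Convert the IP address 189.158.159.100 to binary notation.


189 = 10111101
158 = 10011110
159 = 10011111
100 = 01100100
Binary: 10111101.10011110.10011111.01100100


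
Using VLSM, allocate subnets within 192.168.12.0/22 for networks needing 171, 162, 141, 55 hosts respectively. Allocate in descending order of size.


171 hosts -> /24 (254 usable): 192.168.12.0/24
162 hosts -> /24 (254 usable): 192.168.13.0/24
141 hosts -> /24 (254 usable): 192.168.14.0/24
55 hosts -> /26 (62 usable): 192.168.15.0/26
Allocation: 192.168.12.0/24 (171 hosts, 254 usable); 192.168.13.0/24 (162 hosts, 254 usable); 192.168.14.0/24 (141 hosts, 254 usable); 192.168.15.0/26 (55 hosts, 62 usable)


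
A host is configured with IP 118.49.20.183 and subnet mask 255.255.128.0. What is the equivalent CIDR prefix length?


Binary: 11111111.11111111.10000000.00000000
Count leading 1s
Prefix: /17


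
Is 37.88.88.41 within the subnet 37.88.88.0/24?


Subnet network: 37.88.88.0
Test IP AND mask: 37.88.88.0
Yes, 37.88.88.41 is in 37.88.88.0/24


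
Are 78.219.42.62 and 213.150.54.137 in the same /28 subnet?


Mask: 255.255.255.240
78.219.42.62 AND mask = 78.219.42.48
213.150.54.137 AND mask = 213.150.54.128
No, different subnets (78.219.42.48 vs 213.150.54.128)


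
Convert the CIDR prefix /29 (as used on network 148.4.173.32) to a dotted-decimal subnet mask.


/29 means 29 network bits, 3 host bits
Binary: 11111111111111111111111111111000
Mask: 255.255.255.248


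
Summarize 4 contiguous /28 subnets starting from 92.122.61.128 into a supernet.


Original prefix: /28
Number of subnets: 4 = 2^2
New prefix = 28 - 2 = 26
Supernet: 92.122.61.128/26


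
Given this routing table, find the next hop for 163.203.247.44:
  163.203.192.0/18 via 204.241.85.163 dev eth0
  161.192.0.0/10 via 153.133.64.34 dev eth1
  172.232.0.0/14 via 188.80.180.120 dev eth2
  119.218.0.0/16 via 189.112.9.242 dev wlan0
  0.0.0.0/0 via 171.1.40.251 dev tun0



Longest prefix match for 163.203.247.44:
  /18 163.203.192.0: MATCH
  /10 161.192.0.0: no
  /14 172.232.0.0: no
  /16 119.218.0.0: no
  /0 0.0.0.0: MATCH
Selected: next-hop 204.241.85.163 via eth0 (matched /18)


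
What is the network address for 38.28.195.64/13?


IP:   00100110.00011100.11000011.01000000
Mask: 11111111.11111000.00000000.00000000
AND operation:
Net:  00100110.00011000.00000000.00000000
Network: 38.24.0.0/13


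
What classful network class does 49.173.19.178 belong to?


First octet: 49
Binary: 00110001
0xxxxxxx -> Class A (1-126)
Class A, default mask 255.0.0.0 (/8)


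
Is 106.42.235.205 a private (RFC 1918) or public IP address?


RFC 1918 private ranges:
  10.0.0.0/8 (10.0.0.0 - 10.255.255.255)
  172.16.0.0/12 (172.16.0.0 - 172.31.255.255)
  192.168.0.0/16 (192.168.0.0 - 192.168.255.255)
Public (not in any RFC 1918 range)


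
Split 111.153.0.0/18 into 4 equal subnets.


New prefix = 18 + 2 = 20
Each subnet has 4096 addresses
  111.153.0.0/20
  111.153.16.0/20
  111.153.32.0/20
  111.153.48.0/20
Subnets: 111.153.0.0/20, 111.153.16.0/20, 111.153.32.0/20, 111.153.48.0/20


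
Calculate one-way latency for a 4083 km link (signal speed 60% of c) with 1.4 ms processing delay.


Speed = 0.6 * 3e5 km/s = 180000 km/s
Propagation delay = 4083 / 180000 = 0.0227 s = 22.6833 ms
Processing delay = 1.4 ms
Total one-way latency = 24.0833 ms


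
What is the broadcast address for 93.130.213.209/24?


Network: 93.130.213.0/24
Host bits = 8
Set all host bits to 1:
Broadcast: 93.130.213.255


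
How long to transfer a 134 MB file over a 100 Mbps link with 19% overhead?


Effective throughput = 100 * (1 - 19/100) = 81 Mbps
File size in Mb = 134 * 8 = 1072 Mb
Time = 1072 / 81
Time = 13.2346 seconds


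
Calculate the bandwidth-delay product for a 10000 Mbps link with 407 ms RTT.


BDP = bandwidth * RTT
= 10000 Mbps * 407 ms
= 10000 * 1e6 * 407 / 1000 bits
= 4070000000 bits
= 508750000 bytes
= 496826.1719 KB
BDP = 4070000000 bits (508750000 bytes)


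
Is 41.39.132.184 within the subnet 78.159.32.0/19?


Subnet network: 78.159.32.0
Test IP AND mask: 41.39.128.0
No, 41.39.132.184 is not in 78.159.32.0/19


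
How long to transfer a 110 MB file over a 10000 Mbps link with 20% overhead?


Effective throughput = 10000 * (1 - 20/100) = 8000 Mbps
File size in Mb = 110 * 8 = 880 Mb
Time = 880 / 8000
Time = 0.11 seconds


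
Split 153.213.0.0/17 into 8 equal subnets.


New prefix = 17 + 3 = 20
Each subnet has 4096 addresses
  153.213.0.0/20
  153.213.16.0/20
  153.213.32.0/20
  153.213.48.0/20
  153.213.64.0/20
  153.213.80.0/20
  153.213.96.0/20
  153.213.112.0/20
Subnets: 153.213.0.0/20, 153.213.16.0/20, 153.213.32.0/20, 153.213.48.0/20, 153.213.64.0/20, 153.213.80.0/20, 153.213.96.0/20, 153.213.112.0/20


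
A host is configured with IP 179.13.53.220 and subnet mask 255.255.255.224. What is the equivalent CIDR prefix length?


Binary: 11111111.11111111.11111111.11100000
Count leading 1s
Prefix: /27


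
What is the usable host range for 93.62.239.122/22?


Network: 93.62.236.0
Broadcast: 93.62.239.255
First usable = network + 1
Last usable = broadcast - 1
Range: 93.62.236.1 to 93.62.239.254


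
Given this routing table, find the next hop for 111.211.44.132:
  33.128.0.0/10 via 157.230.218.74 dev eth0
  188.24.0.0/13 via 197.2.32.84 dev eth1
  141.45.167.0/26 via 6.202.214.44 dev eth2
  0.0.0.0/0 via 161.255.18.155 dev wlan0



Longest prefix match for 111.211.44.132:
  /10 33.128.0.0: no
  /13 188.24.0.0: no
  /26 141.45.167.0: no
  /0 0.0.0.0: MATCH
Selected: next-hop 161.255.18.155 via wlan0 (matched /0)


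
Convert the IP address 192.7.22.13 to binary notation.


192 = 11000000
7 = 00000111
22 = 00010110
13 = 00001101
Binary: 11000000.00000111.00010110.00001101


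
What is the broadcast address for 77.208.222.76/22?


Network: 77.208.220.0/22
Host bits = 10
Set all host bits to 1:
Broadcast: 77.208.223.255


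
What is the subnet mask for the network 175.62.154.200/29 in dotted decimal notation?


/29 means 29 network bits, 3 host bits
Binary: 11111111111111111111111111111000
Mask: 255.255.255.248


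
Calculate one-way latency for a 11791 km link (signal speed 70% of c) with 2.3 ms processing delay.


Speed = 0.7 * 3e5 km/s = 210000 km/s
Propagation delay = 11791 / 210000 = 0.0561 s = 56.1476 ms
Processing delay = 2.3 ms
Total one-way latency = 58.4476 ms


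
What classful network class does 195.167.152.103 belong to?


First octet: 195
Binary: 11000011
110xxxxx -> Class C (192-223)
Class C, default mask 255.255.255.0 (/24)


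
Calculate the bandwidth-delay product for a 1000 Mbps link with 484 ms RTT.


BDP = bandwidth * RTT
= 1000 Mbps * 484 ms
= 1000 * 1e6 * 484 / 1000 bits
= 484000000 bits
= 60500000 bytes
= 59082.0312 KB
BDP = 484000000 bits (60500000 bytes)


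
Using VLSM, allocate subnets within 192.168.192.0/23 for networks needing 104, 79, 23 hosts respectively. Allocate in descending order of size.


104 hosts -> /25 (126 usable): 192.168.192.0/25
79 hosts -> /25 (126 usable): 192.168.192.128/25
23 hosts -> /27 (30 usable): 192.168.193.0/27
Allocation: 192.168.192.0/25 (104 hosts, 126 usable); 192.168.192.128/25 (79 hosts, 126 usable); 192.168.193.0/27 (23 hosts, 30 usable)


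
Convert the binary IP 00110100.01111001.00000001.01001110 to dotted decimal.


00110100 = 52
01111001 = 121
00000001 = 1
01001110 = 78
IP: 52.121.1.78


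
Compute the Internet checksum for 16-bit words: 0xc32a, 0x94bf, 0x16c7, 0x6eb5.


Sum all words (with carry folding):
+ 0xc32a = 0xc32a
+ 0x94bf = 0x57ea
+ 0x16c7 = 0x6eb1
+ 0x6eb5 = 0xdd66
One's complement: ~0xdd66
Checksum = 0x2299


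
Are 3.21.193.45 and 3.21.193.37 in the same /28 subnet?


Mask: 255.255.255.240
3.21.193.45 AND mask = 3.21.193.32
3.21.193.37 AND mask = 3.21.193.32
Yes, same subnet (3.21.193.32)


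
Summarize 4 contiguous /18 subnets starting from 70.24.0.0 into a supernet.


Original prefix: /18
Number of subnets: 4 = 2^2
New prefix = 18 - 2 = 16
Supernet: 70.24.0.0/16


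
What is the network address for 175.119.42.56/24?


IP:   10101111.01110111.00101010.00111000
Mask: 11111111.11111111.11111111.00000000
AND operation:
Net:  10101111.01110111.00101010.00000000
Network: 175.119.42.0/24


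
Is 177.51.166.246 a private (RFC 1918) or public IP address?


RFC 1918 private ranges:
  10.0.0.0/8 (10.0.0.0 - 10.255.255.255)
  172.16.0.0/12 (172.16.0.0 - 172.31.255.255)
  192.168.0.0/16 (192.168.0.0 - 192.168.255.255)
Public (not in any RFC 1918 range)


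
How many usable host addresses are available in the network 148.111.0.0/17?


Host bits = 32 - 17 = 15
Total addresses = 2^15 = 32768
Usable = total - 2 (network and broadcast)
Usable hosts: 32766


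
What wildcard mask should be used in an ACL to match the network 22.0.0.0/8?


Subnet mask: 255.0.0.0
Wildcard = 255.255.255.255 - subnet mask
255 - 255 = 0
255 - 0 = 255
255 - 0 = 255
255 - 0 = 255
Wildcard: 0.255.255.255


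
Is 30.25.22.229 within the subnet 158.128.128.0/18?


Subnet network: 158.128.128.0
Test IP AND mask: 30.25.0.0
No, 30.25.22.229 is not in 158.128.128.0/18


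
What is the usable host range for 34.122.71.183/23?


Network: 34.122.70.0
Broadcast: 34.122.71.255
First usable = network + 1
Last usable = broadcast - 1
Range: 34.122.70.1 to 34.122.71.254


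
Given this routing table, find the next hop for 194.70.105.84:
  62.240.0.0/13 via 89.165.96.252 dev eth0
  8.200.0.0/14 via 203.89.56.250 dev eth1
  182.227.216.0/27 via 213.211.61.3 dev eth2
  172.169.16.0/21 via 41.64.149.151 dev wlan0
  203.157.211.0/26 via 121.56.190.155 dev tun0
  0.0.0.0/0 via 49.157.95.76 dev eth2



Longest prefix match for 194.70.105.84:
  /13 62.240.0.0: no
  /14 8.200.0.0: no
  /27 182.227.216.0: no
  /21 172.169.16.0: no
  /26 203.157.211.0: no
  /0 0.0.0.0: MATCH
Selected: next-hop 49.157.95.76 via eth2 (matched /0)


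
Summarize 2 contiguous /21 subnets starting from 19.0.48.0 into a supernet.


Original prefix: /21
Number of subnets: 2 = 2^1
New prefix = 21 - 1 = 20
Supernet: 19.0.48.0/20


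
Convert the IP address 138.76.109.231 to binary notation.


138 = 10001010
76 = 01001100
109 = 01101101
231 = 11100111
Binary: 10001010.01001100.01101101.11100111


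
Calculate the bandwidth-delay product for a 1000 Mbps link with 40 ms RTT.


BDP = bandwidth * RTT
= 1000 Mbps * 40 ms
= 1000 * 1e6 * 40 / 1000 bits
= 40000000 bits
= 5000000 bytes
= 4882.8125 KB
BDP = 40000000 bits (5000000 bytes)


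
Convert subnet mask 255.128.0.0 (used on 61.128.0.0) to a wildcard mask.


Subnet mask: 255.128.0.0
Wildcard = 255.255.255.255 - subnet mask
255 - 255 = 0
255 - 128 = 127
255 - 0 = 255
255 - 0 = 255
Wildcard: 0.127.255.255


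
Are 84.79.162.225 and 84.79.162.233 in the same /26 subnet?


Mask: 255.255.255.192
84.79.162.225 AND mask = 84.79.162.192
84.79.162.233 AND mask = 84.79.162.192
Yes, same subnet (84.79.162.192)


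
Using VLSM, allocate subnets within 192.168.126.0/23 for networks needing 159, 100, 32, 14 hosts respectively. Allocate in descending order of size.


159 hosts -> /24 (254 usable): 192.168.126.0/24
100 hosts -> /25 (126 usable): 192.168.127.0/25
32 hosts -> /26 (62 usable): 192.168.127.128/26
14 hosts -> /28 (14 usable): 192.168.127.192/28
Allocation: 192.168.126.0/24 (159 hosts, 254 usable); 192.168.127.0/25 (100 hosts, 126 usable); 192.168.127.128/26 (32 hosts, 62 usable); 192.168.127.192/28 (14 hosts, 14 usable)


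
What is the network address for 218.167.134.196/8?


IP:   11011010.10100111.10000110.11000100
Mask: 11111111.00000000.00000000.00000000
AND operation:
Net:  11011010.00000000.00000000.00000000
Network: 218.0.0.0/8


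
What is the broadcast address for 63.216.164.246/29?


Network: 63.216.164.240/29
Host bits = 3
Set all host bits to 1:
Broadcast: 63.216.164.247


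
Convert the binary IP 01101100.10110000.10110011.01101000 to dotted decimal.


01101100 = 108
10110000 = 176
10110011 = 179
01101000 = 104
IP: 108.176.179.104


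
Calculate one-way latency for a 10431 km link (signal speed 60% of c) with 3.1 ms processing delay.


Speed = 0.6 * 3e5 km/s = 180000 km/s
Propagation delay = 10431 / 180000 = 0.058 s = 57.95 ms
Processing delay = 3.1 ms
Total one-way latency = 61.05 ms


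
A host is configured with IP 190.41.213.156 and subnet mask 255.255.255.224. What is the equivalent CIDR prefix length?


Binary: 11111111.11111111.11111111.11100000
Count leading 1s
Prefix: /27


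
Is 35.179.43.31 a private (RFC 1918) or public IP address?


RFC 1918 private ranges:
  10.0.0.0/8 (10.0.0.0 - 10.255.255.255)
  172.16.0.0/12 (172.16.0.0 - 172.31.255.255)
  192.168.0.0/16 (192.168.0.0 - 192.168.255.255)
Public (not in any RFC 1918 range)


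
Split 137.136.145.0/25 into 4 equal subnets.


New prefix = 25 + 2 = 27
Each subnet has 32 addresses
  137.136.145.0/27
  137.136.145.32/27
  137.136.145.64/27
  137.136.145.96/27
Subnets: 137.136.145.0/27, 137.136.145.32/27, 137.136.145.64/27, 137.136.145.96/27


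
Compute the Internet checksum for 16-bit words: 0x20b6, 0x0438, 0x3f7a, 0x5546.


Sum all words (with carry folding):
+ 0x20b6 = 0x20b6
+ 0x0438 = 0x24ee
+ 0x3f7a = 0x6468
+ 0x5546 = 0xb9ae
One's complement: ~0xb9ae
Checksum = 0x4651


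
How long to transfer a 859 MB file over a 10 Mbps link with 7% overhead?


Effective throughput = 10 * (1 - 7/100) = 9.3 Mbps
File size in Mb = 859 * 8 = 6872 Mb
Time = 6872 / 9.3
Time = 738.9247 seconds


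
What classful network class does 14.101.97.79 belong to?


First octet: 14
Binary: 00001110
0xxxxxxx -> Class A (1-126)
Class A, default mask 255.0.0.0 (/8)


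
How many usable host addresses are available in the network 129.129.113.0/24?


Host bits = 32 - 24 = 8
Total addresses = 2^8 = 256
Usable = total - 2 (network and broadcast)
Usable hosts: 254


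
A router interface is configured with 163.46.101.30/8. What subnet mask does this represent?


/8 means 8 network bits, 24 host bits
Binary: 11111111000000000000000000000000
Mask: 255.0.0.0


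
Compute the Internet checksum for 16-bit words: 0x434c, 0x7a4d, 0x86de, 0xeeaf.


Sum all words (with carry folding):
+ 0x434c = 0x434c
+ 0x7a4d = 0xbd99
+ 0x86de = 0x4478
+ 0xeeaf = 0x3328
One's complement: ~0x3328
Checksum = 0xccd7


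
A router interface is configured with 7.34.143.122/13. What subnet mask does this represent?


/13 means 13 network bits, 19 host bits
Binary: 11111111111110000000000000000000
Mask: 255.248.0.0


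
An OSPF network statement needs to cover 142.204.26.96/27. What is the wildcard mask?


Subnet mask: 255.255.255.224
Wildcard = 255.255.255.255 - subnet mask
255 - 255 = 0
255 - 255 = 0
255 - 255 = 0
255 - 224 = 31
Wildcard: 0.0.0.31


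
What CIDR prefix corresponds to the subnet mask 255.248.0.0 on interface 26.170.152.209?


Binary: 11111111.11111000.00000000.00000000
Count leading 1s
Prefix: /13


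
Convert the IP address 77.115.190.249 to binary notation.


77 = 01001101
115 = 01110011
190 = 10111110
249 = 11111001
Binary: 01001101.01110011.10111110.11111001


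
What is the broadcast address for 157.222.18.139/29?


Network: 157.222.18.136/29
Host bits = 3
Set all host bits to 1:
Broadcast: 157.222.18.143


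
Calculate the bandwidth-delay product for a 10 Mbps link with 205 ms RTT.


BDP = bandwidth * RTT
= 10 Mbps * 205 ms
= 10 * 1e6 * 205 / 1000 bits
= 2050000 bits
= 256250 bytes
= 250.2441 KB
BDP = 2050000 bits (256250 bytes)


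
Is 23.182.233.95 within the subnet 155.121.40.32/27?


Subnet network: 155.121.40.32
Test IP AND mask: 23.182.233.64
No, 23.182.233.95 is not in 155.121.40.32/27


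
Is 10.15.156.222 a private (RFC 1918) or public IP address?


RFC 1918 private ranges:
  10.0.0.0/8 (10.0.0.0 - 10.255.255.255)
  172.16.0.0/12 (172.16.0.0 - 172.31.255.255)
  192.168.0.0/16 (192.168.0.0 - 192.168.255.255)
Private (in 10.0.0.0/8)


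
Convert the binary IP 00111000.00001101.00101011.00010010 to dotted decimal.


00111000 = 56
00001101 = 13
00101011 = 43
00010010 = 18
IP: 56.13.43.18


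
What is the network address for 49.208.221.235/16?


IP:   00110001.11010000.11011101.11101011
Mask: 11111111.11111111.00000000.00000000
AND operation:
Net:  00110001.11010000.00000000.00000000
Network: 49.208.0.0/16


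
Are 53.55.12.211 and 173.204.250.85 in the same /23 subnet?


Mask: 255.255.254.0
53.55.12.211 AND mask = 53.55.12.0
173.204.250.85 AND mask = 173.204.250.0
No, different subnets (53.55.12.0 vs 173.204.250.0)


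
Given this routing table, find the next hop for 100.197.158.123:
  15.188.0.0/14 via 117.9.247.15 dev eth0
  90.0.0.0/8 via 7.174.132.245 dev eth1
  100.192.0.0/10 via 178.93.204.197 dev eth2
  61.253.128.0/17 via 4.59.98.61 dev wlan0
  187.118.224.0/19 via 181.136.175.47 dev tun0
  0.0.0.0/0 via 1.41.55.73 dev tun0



Longest prefix match for 100.197.158.123:
  /14 15.188.0.0: no
  /8 90.0.0.0: no
  /10 100.192.0.0: MATCH
  /17 61.253.128.0: no
  /19 187.118.224.0: no
  /0 0.0.0.0: MATCH
Selected: next-hop 178.93.204.197 via eth2 (matched /10)


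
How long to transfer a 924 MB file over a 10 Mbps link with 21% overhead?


Effective throughput = 10 * (1 - 21/100) = 7.9 Mbps
File size in Mb = 924 * 8 = 7392 Mb
Time = 7392 / 7.9
Time = 935.6962 seconds


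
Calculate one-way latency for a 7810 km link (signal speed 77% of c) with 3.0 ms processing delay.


Speed = 0.77 * 3e5 km/s = 231000 km/s
Propagation delay = 7810 / 231000 = 0.0338 s = 33.8095 ms
Processing delay = 3.0 ms
Total one-way latency = 36.8095 ms


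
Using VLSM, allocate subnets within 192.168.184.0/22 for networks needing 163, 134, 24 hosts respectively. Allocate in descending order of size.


163 hosts -> /24 (254 usable): 192.168.184.0/24
134 hosts -> /24 (254 usable): 192.168.185.0/24
24 hosts -> /27 (30 usable): 192.168.186.0/27
Allocation: 192.168.184.0/24 (163 hosts, 254 usable); 192.168.185.0/24 (134 hosts, 254 usable); 192.168.186.0/27 (24 hosts, 30 usable)


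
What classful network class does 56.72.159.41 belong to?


First octet: 56
Binary: 00111000
0xxxxxxx -> Class A (1-126)
Class A, default mask 255.0.0.0 (/8)


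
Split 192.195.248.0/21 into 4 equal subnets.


New prefix = 21 + 2 = 23
Each subnet has 512 addresses
  192.195.248.0/23
  192.195.250.0/23
  192.195.252.0/23
  192.195.254.0/23
Subnets: 192.195.248.0/23, 192.195.250.0/23, 192.195.252.0/23, 192.195.254.0/23


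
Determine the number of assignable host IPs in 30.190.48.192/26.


Host bits = 32 - 26 = 6
Total addresses = 2^6 = 64
Usable = total - 2 (network and broadcast)
Usable hosts: 62
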